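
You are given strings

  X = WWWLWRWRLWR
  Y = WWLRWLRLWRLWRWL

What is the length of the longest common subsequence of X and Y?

One common subsequence of length 10: W [1,1]; then W [2,2]; then W [3,5]; then L [4,6]; then R [6,7]; then W [7,9]; then R [8,10]; then L [9,11]; then W [10,12]; then R [11,13], and the DP table's final entry dp[11][15] is also 10, so no common subsequence is longer.

10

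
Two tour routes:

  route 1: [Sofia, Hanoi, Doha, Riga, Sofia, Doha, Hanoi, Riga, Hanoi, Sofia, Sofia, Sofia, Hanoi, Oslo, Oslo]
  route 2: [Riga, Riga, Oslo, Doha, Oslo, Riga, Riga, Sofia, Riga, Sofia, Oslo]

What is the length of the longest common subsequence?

6

Pick Doha at route 1[3]=route 2[4]; then Riga at route 1[4]=route 2[7]; then Sofia at route 1[5]=route 2[8]; then Riga at route 1[8]=route 2[9]; then Sofia at route 1[12]=route 2[10]; then Oslo at route 1[15]=route 2[11]; all 6 stops appear in both, in order. The LCS DP gives dp[15][11] = 6, so this is optimal.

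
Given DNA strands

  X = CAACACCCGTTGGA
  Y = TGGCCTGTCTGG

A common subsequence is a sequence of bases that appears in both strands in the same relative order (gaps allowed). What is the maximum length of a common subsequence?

One common subsequence of length 7: C [1,4], then C [4,5], then G [9,7], then T [10,8], then T [11,10], then G [12,11], then G [13,12]. The LCS DP gives dp[14][12] = 7, so this is optimal.

7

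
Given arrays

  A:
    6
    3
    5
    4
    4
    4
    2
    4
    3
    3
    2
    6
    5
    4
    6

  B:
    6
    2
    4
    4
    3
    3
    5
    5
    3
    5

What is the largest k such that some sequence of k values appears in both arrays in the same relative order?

Let dp[i][j] be the LCS length of the first i values of A and the first j values of B. dp[i][j] = dp[i-1][j-1]+1 when the i-th and j-th values match, else max(dp[i-1][j], dp[i][j-1]).
    ·  6  2  4  4  3  3  5  5  3  5
 ·  0  0  0  0  0  0  0  0  0  0  0
 6  0  1  1  1  1  1  1  1  1  1  1
 3  0  1  1  1  1  2  2  2  2  2  2
 5  0  1  1  1  1  2  2  3  3  3  3
 4  0  1  1  2  2  2  2  3  3  3  3
 4  0  1  1  2  3  3  3  3  3  3  3
 4  0  1  1  2  3  3  3  3  3  3  3
 2  0  1  2  2  3  3  3  3  3  3  3
 4  0  1  2  3  3  3  3  3  3  3  3
 3  0  1  2  3  3  4  4  4  4  4  4
 3  0  1  2  3  3  4  5  5  5  5  5
 2  0  1  2  3  3  4  5  5  5  5  5
 6  0  1  2  3  3  4  5  5  5  5  5
 5  0  1  2  3  3  4  5  6  6  6  6
 4  0  1  2  3  4  4  5  6  6  6  6
 6  0  1  2  3  4  4  5  6  6  6  6
dp[15][10] = 6. One LCS (by backtracking along matches): 6, 4, 4, 3, 3, 5.

6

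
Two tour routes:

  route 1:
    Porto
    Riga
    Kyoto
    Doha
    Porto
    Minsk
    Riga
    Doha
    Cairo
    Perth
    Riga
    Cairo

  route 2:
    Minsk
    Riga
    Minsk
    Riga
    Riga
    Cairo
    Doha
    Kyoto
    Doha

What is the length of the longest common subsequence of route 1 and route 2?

Taking Riga at route 1[2]=route 2[2]; then Minsk at route 1[6]=route 2[3]; then Riga at route 1[7]=route 2[4]; then Riga at route 1[11]=route 2[5]; then Cairo at route 1[12]=route 2[6] gives a common subsequence of length 5. The LCS DP gives dp[12][9] = 5, so this is optimal.

5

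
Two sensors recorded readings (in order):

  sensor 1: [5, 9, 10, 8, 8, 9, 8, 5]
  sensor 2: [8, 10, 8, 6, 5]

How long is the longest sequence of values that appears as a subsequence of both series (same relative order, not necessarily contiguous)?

3

Pick 10 [3,2], 8 [4,3], 5 [8,5]; all 3 values appear in both, in order. The LCS DP gives dp[8][5] = 3, so this is optimal.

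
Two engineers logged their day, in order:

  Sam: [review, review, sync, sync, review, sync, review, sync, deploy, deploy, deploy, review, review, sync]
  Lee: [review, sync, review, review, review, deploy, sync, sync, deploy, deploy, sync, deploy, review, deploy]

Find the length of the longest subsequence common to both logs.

Match review at Sam[1]=Lee[3], review at Sam[2]=Lee[4], review at Sam[5]=Lee[5], sync at Sam[6]=Lee[7], sync at Sam[8]=Lee[8], deploy at Sam[9]=Lee[9], deploy at Sam[10]=Lee[10], deploy at Sam[11]=Lee[12], review at Sam[12]=Lee[13] — 9 tasks in the same relative order in both. dp[14][14] = 9 confirms this is the maximum.

9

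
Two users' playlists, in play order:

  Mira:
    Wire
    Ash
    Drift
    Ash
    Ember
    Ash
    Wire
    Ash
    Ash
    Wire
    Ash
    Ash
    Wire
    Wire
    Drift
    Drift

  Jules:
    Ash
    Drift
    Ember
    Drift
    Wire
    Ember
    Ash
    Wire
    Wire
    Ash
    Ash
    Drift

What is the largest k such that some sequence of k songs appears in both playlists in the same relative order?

Pick Ash at Mira[2]=Jules[1], Drift at Mira[3]=Jules[4], Ember at Mira[5]=Jules[6], Ash at Mira[6]=Jules[7], Wire at Mira[7]=Jules[8], Wire at Mira[10]=Jules[9], Ash at Mira[11]=Jules[10], Ash at Mira[12]=Jules[11], Drift at Mira[16]=Jules[12]; all 9 songs appear in both, in order, and the DP table's final entry dp[16][12] is also 9, so no common subsequence is longer.

9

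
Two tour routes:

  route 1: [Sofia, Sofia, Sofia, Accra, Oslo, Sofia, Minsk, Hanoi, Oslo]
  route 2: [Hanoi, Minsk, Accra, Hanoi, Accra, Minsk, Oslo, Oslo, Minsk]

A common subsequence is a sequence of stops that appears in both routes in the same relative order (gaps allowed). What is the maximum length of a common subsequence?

Pick Accra [4,5] → Oslo [5,8] → Minsk [7,9]; all 3 stops appear in both, in order. dp[9][9] = 3 confirms this is the maximum.

3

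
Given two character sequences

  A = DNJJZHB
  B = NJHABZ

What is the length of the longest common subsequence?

Taking N at A[2]=B[1] → J at A[4]=B[2] → H at A[6]=B[3] → B at A[7]=B[5] gives a common subsequence of length 4, and the DP table's final entry dp[7][6] is also 4, so no common subsequence is longer.

4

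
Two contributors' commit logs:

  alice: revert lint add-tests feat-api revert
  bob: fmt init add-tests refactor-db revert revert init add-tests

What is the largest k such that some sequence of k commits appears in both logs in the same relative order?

2

One common subsequence of length 2: revert [1,6]; then add-tests [3,8]. dp[5][8] = 2 confirms this is the maximum.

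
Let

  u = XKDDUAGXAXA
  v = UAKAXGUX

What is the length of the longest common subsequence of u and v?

Let dp[i][j] be the LCS length of the first i characters of u and the first j characters of v. dp[i][j] = dp[i-1][j-1]+1 when the i-th and j-th characters match, else max(dp[i-1][j], dp[i][j-1]).
    ·  U  A  K  A  X  G  U  X
 ·  0  0  0  0  0  0  0  0  0
 X  0  0  0  0  0  1  1  1  1
 K  0  0  0  1  1  1  1  1  1
 D  0  0  0  1  1  1  1  1  1
 D  0  0  0  1  1  1  1  1  1
 U  0  1  1  1  1  1  1  2  2
 A  0  1  2  2  2  2  2  2  2
 G  0  1  2  2  2  2  3  3  3
 X  0  1  2  2  2  3  3  3  4
 A  0  1  2  2  3  3  3  3  4
 X  0  1  2  2  3  4  4  4  4
 A  0  1  2  2  3  4  4  4  4
dp[11][8] = 4. One LCS (by backtracking along matches): KAGX.

4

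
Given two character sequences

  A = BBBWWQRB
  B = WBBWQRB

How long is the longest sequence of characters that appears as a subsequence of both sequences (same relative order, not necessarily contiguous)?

One common subsequence of length 6: B at A[2]=B[2] → B at A[3]=B[3] → W at A[5]=B[4] → Q at A[6]=B[5] → R at A[7]=B[6] → B at A[8]=B[7]. Since dp[8][7] = 6, nothing longer is possible.

6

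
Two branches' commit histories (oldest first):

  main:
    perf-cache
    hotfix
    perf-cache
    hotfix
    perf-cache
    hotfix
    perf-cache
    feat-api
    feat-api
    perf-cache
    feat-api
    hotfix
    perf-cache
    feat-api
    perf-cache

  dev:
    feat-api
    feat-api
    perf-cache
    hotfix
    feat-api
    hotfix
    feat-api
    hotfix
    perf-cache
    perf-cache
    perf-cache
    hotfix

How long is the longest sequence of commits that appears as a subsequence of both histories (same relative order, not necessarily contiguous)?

7

One common subsequence of length 7: perf-cache [1,3] → hotfix [2,6] → hotfix [4,8] → perf-cache [5,9] → perf-cache [7,10] → perf-cache [10,11] → hotfix [12,12]. Since dp[15][12] = 7, nothing longer is possible.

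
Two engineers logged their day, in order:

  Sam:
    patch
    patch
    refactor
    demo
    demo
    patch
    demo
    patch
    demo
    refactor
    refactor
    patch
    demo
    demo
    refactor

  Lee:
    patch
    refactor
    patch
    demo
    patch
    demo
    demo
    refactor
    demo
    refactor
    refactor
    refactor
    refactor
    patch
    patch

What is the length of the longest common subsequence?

9

One common subsequence of length 9: patch [1,1] → patch [2,3] → demo [4,4] → demo [5,6] → demo [7,7] → demo [9,9] → refactor [10,12] → refactor [11,13] → patch [12,15]. Since dp[15][15] = 9, nothing longer is possible.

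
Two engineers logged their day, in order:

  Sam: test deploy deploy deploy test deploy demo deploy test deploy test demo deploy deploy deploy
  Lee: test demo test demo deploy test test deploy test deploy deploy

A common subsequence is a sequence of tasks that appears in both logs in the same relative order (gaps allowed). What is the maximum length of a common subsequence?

9

One common subsequence of length 9: test at Sam[1]=Lee[1], test at Sam[5]=Lee[3], demo at Sam[7]=Lee[4], deploy at Sam[8]=Lee[5], test at Sam[9]=Lee[7], deploy at Sam[10]=Lee[8], test at Sam[11]=Lee[9], deploy at Sam[14]=Lee[10], deploy at Sam[15]=Lee[11], and the DP table's final entry dp[15][11] is also 9, so no common subsequence is longer.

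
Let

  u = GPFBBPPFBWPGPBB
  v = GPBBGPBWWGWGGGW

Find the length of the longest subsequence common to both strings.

Pick G at u[1]=v[1] → P at u[2]=v[2] → B at u[4]=v[3] → B at u[5]=v[4] → P at u[7]=v[6] → B at u[9]=v[7] → W at u[10]=v[11] → G at u[12]=v[14]; all 8 characters appear in both, in order, and the DP table's final entry dp[15][15] is also 8, so no common subsequence is longer.

8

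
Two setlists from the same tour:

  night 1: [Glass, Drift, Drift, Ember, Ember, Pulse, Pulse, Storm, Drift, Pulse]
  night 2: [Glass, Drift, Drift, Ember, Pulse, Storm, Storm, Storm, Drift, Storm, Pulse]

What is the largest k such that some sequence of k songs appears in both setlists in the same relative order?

Match Glass at night 1[1]=night 2[1]; then Drift at night 1[2]=night 2[2]; then Drift at night 1[3]=night 2[3]; then Ember at night 1[5]=night 2[4]; then Pulse at night 1[6]=night 2[5]; then Storm at night 1[8]=night 2[8]; then Drift at night 1[9]=night 2[9]; then Pulse at night 1[10]=night 2[11] — 8 songs in the same relative order in both. dp[10][11] = 8 confirms this is the maximum.

8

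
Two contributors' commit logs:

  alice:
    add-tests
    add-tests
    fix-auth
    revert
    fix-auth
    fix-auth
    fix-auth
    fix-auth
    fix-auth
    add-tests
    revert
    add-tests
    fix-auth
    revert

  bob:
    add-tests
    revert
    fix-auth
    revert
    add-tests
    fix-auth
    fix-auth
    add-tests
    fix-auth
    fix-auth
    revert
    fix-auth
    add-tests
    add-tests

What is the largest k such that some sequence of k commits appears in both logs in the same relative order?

10

Pick add-tests at alice[1]=bob[1], then fix-auth at alice[3]=bob[3], then revert at alice[4]=bob[4], then fix-auth at alice[5]=bob[6], then fix-auth at alice[6]=bob[7], then fix-auth at alice[7]=bob[9], then fix-auth at alice[8]=bob[10], then fix-auth at alice[9]=bob[12], then add-tests at alice[10]=bob[13], then add-tests at alice[12]=bob[14]; all 10 commits appear in both, in order, and the DP table's final entry dp[14][14] is also 10, so no common subsequence is longer.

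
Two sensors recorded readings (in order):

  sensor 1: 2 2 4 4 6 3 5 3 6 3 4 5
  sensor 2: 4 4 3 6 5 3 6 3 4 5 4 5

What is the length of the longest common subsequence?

9

Pick 4 [3,1]; then 4 [4,2]; then 6 [5,4]; then 5 [7,5]; then 3 [8,6]; then 6 [9,7]; then 3 [10,8]; then 4 [11,11]; then 5 [12,12]; all 9 values appear in both, in order. Since dp[12][12] = 9, nothing longer is possible.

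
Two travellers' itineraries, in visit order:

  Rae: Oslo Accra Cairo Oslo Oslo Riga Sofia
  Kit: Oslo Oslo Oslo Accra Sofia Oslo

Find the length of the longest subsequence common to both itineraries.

4

Taking Oslo (Rae #1, Kit #1) → Oslo (Rae #4, Kit #2) → Oslo (Rae #5, Kit #3) → Sofia (Rae #7, Kit #5) gives a common subsequence of length 4. dp[7][6] = 4 confirms this is the maximum.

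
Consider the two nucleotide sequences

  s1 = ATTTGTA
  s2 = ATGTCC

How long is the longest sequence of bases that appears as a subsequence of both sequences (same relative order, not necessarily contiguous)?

4

Taking A [1,1], then T [4,2], then G [5,3], then T [6,4] gives a common subsequence of length 4. dp[7][6] = 4 confirms this is the maximum.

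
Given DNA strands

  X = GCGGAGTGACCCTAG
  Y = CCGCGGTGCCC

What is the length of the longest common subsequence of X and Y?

9

One common subsequence of length 9: G (X #1, Y #3), then C (X #2, Y #4), then G (X #4, Y #5), then G (X #6, Y #6), then T (X #7, Y #7), then G (X #8, Y #8), then C (X #10, Y #9), then C (X #11, Y #10), then C (X #12, Y #11). The LCS DP gives dp[15][11] = 9, so this is optimal.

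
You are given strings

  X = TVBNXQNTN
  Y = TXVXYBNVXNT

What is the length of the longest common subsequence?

Let dp[i][j] be the LCS length of the first i characters of X and the first j characters of Y. dp[i][j] = dp[i-1][j-1]+1 when the i-th and j-th characters match, else max(dp[i-1][j], dp[i][j-1]).
    ·  T  X  V  X  Y  B  N  V  X  N  T
 ·  0  0  0  0  0  0  0  0  0  0  0  0
 T  0  1  1  1  1  1  1  1  1  1  1  1
 V  0  1  1  2  2  2  2  2  2  2  2  2
 B  0  1  1  2  2  2  3  3  3  3  3  3
 N  0  1  1  2  2  2  3  4  4  4  4  4
 X  0  1  2  2  3  3  3  4  4  5  5  5
 Q  0  1  2  2  3  3  3  4  4  5  5  5
 N  0  1  2  2  3  3  3  4  4  5  6  6
 T  0  1  2  2  3  3  3  4  4  5  6  7
 N  0  1  2  2  3  3  3  4  4  5  6  7
dp[9][11] = 7. One LCS (by backtracking along matches): TVBNXNT.

7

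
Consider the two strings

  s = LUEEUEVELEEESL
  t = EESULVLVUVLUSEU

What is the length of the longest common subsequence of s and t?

One common subsequence of length 6: E (s #3, t #1); then E (s #4, t #2); then U (s #5, t #9); then V (s #7, t #10); then L (s #9, t #11); then E (s #10, t #14), and the DP table's final entry dp[14][15] is also 6, so no common subsequence is longer.

6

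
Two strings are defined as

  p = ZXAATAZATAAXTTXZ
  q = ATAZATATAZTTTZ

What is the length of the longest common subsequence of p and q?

11

One common subsequence of length 11: A at p[4]=q[1] → T at p[5]=q[2] → A at p[6]=q[3] → Z at p[7]=q[4] → A at p[8]=q[5] → T at p[9]=q[6] → A at p[10]=q[7] → A at p[11]=q[9] → T at p[13]=q[12] → T at p[14]=q[13] → Z at p[16]=q[14]. The LCS DP gives dp[16][14] = 11, so this is optimal.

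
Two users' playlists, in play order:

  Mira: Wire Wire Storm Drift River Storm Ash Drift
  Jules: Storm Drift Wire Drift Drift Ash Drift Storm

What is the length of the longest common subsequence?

4

Pick Wire [1,3] → Drift [4,5] → Ash [7,6] → Drift [8,7]; all 4 songs appear in both, in order. dp[8][8] = 4 confirms this is the maximum.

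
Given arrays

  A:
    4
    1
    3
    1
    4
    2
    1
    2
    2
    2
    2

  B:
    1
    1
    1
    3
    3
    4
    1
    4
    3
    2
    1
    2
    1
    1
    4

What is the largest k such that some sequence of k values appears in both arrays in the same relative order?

7

Match 1 [2,3]; then 3 [3,5]; then 1 [4,7]; then 4 [5,8]; then 2 [6,10]; then 1 [7,11]; then 2 [8,12] — 7 values in the same relative order in both. The LCS DP gives dp[11][15] = 7, so this is optimal.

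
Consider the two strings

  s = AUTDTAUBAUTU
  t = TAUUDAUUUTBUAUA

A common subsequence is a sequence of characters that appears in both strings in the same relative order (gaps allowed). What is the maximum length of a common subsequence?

8

Pick A at s[1]=t[2] → U at s[2]=t[4] → D at s[4]=t[5] → A at s[6]=t[6] → U at s[7]=t[9] → B at s[8]=t[11] → A at s[9]=t[13] → U at s[10]=t[14]; all 8 characters appear in both, in order. The LCS DP gives dp[12][15] = 8, so this is optimal.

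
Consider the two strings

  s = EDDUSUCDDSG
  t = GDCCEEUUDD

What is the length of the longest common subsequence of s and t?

5

One common subsequence of length 5: E (s #1, t #6), U (s #4, t #7), U (s #6, t #8), D (s #8, t #9), D (s #9, t #10), and the DP table's final entry dp[11][10] is also 5, so no common subsequence is longer.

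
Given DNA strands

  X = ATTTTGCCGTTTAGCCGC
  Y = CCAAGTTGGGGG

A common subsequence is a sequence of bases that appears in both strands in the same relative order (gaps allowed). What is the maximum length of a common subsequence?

7

Match A at X[1]=Y[4]; then T at X[2]=Y[6]; then T at X[3]=Y[7]; then G at X[6]=Y[9]; then G at X[9]=Y[10]; then G at X[14]=Y[11]; then G at X[17]=Y[12] — 7 bases in the same relative order in both. The LCS DP gives dp[18][12] = 7, so this is optimal.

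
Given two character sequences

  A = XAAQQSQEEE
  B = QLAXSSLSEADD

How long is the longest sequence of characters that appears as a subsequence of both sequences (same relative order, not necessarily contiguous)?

One common subsequence of length 3: X at A[1]=B[4], then S at A[6]=B[8], then E at A[8]=B[9], and the DP table's final entry dp[10][12] is also 3, so no common subsequence is longer.

3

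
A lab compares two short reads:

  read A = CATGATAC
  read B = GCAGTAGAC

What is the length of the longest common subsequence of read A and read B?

6

Let dp[i][j] be the LCS length of the first i bases of read A and the first j bases of read B. dp[i][j] = dp[i-1][j-1]+1 when the i-th and j-th bases match, else max(dp[i-1][j], dp[i][j-1]).
    ·  G  C  A  G  T  A  G  A  C
 ·  0  0  0  0  0  0  0  0  0  0
 C  0  0  1  1  1  1  1  1  1  1
 A  0  0  1  2  2  2  2  2  2  2
 T  0  0  1  2  2  3  3  3  3  3
 G  0  1  1  2  3  3  3  4  4  4
 A  0  1  1  2  3  3  4  4  5  5
 T  0  1  1  2  3  4  4  4  5  5
 A  0  1  1  2  3  4  5  5  5  5
 C  0  1  2  2  3  4  5  5  5  6
dp[8][9] = 6. One LCS (by backtracking along matches): CATGAC.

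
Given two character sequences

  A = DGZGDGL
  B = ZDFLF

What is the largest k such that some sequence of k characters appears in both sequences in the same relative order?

Let dp[i][j] be the LCS length of the first i characters of A and the first j characters of B. dp[i][j] = dp[i-1][j-1]+1 when the i-th and j-th characters match, else max(dp[i-1][j], dp[i][j-1]).
    ·  Z  D  F  L  F
 ·  0  0  0  0  0  0
 D  0  0  1  1  1  1
 G  0  0  1  1  1  1
 Z  0  1  1  1  1  1
 G  0  1  1  1  1  1
 D  0  1  2  2  2  2
 G  0  1  2  2  2  2
 L  0  1  2  2  3  3
dp[7][5] = 3. One LCS (by backtracking along matches): ZDL.

3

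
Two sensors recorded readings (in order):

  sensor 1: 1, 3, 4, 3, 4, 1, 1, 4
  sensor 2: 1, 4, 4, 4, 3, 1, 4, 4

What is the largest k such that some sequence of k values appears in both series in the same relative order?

5

Taking 1 (sensor 1 #1, sensor 2 #1), then 4 (sensor 1 #3, sensor 2 #4), then 3 (sensor 1 #4, sensor 2 #5), then 4 (sensor 1 #5, sensor 2 #7), then 4 (sensor 1 #8, sensor 2 #8) gives a common subsequence of length 5, and the DP table's final entry dp[8][8] is also 5, so no common subsequence is longer.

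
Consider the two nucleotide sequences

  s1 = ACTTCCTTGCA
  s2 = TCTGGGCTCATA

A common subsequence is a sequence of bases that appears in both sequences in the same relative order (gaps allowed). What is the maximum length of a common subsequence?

6

One common subsequence of length 6: C (s1 #2, s2 #2), then T (s1 #3, s2 #3), then T (s1 #4, s2 #8), then C (s1 #5, s2 #9), then T (s1 #8, s2 #11), then A (s1 #11, s2 #12). Since dp[11][12] = 6, nothing longer is possible.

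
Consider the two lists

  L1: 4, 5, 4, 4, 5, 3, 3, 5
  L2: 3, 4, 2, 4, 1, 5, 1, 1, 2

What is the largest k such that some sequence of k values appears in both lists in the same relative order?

Taking 4 [1,2], then 4 [3,4], then 5 [5,6] gives a common subsequence of length 3. Since dp[8][9] = 3, nothing longer is possible.

3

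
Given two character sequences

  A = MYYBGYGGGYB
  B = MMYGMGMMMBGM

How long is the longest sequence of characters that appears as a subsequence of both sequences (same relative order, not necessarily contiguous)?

Let dp[i][j] be the LCS length of the first i characters of A and the first j characters of B. dp[i][j] = dp[i-1][j-1]+1 when the i-th and j-th characters match, else max(dp[i-1][j], dp[i][j-1]).
    ·  M  M  Y  G  M  G  M  M  M  B  G  M
 ·  0  0  0  0  0  0  0  0  0  0  0  0  0
 M  0  1  1  1  1  1  1  1  1  1  1  1  1
 Y  0  1  1  2  2  2  2  2  2  2  2  2  2
 Y  0  1  1  2  2  2  2  2  2  2  2  2  2
 B  0  1  1  2  2  2  2  2  2  2  3  3  3
 G  0  1  1  2  3  3  3  3  3  3  3  4  4
 Y  0  1  1  2  3  3  3  3  3  3  3  4  4
 G  0  1  1  2  3  3  4  4  4  4  4  4  4
 G  0  1  1  2  3  3  4  4  4  4  4  5  5
 G  0  1  1  2  3  3  4  4  4  4  4  5  5
 Y  0  1  1  2  3  3  4  4  4  4  4  5  5
 B  0  1  1  2  3  3  4  4  4  4  5  5  5
dp[11][12] = 5. One LCS (by backtracking along matches): MYGGG.

5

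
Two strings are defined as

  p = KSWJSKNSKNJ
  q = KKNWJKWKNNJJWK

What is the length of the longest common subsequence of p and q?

7

One common subsequence of length 7: K at p[1]=q[2], then W at p[3]=q[4], then J at p[4]=q[5], then K at p[6]=q[8], then N at p[7]=q[9], then N at p[10]=q[10], then J at p[11]=q[12]. Since dp[11][14] = 7, nothing longer is possible.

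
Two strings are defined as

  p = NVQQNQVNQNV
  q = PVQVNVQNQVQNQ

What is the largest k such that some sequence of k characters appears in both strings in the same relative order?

Let dp[i][j] be the LCS length of the first i characters of p and the first j characters of q. dp[i][j] = dp[i-1][j-1]+1 when the i-th and j-th characters match, else max(dp[i-1][j], dp[i][j-1]).
    ·  P  V  Q  V  N  V  Q  N  Q  V  Q  N  Q
 ·  0  0  0  0  0  0  0  0  0  0  0  0  0  0
 N  0  0  0  0  0  1  1  1  1  1  1  1  1  1
 V  0  0  1  1  1  1  2  2  2  2  2  2  2  2
 Q  0  0  1  2  2  2  2  3  3  3  3  3  3  3
 Q  0  0  1  2  2  2  2  3  3  4  4  4  4  4
 N  0  0  1  2  2  3  3  3  4  4  4  4  5  5
 Q  0  0  1  2  2  3  3  4  4  5  5  5  5  6
 V  0  0  1  2  3  3  4  4  4  5  6  6  6  6
 N  0  0  1  2  3  4  4  4  5  5  6  6  7  7
 Q  0  0  1  2  3  4  4  5  5  6  6  7  7  8
 N  0  0  1  2  3  4  4  5  6  6  6  7  8  8
 V  0  0  1  2  3  4  5  5  6  6  7  7  8  8
dp[11][13] = 8. One LCS (by backtracking along matches): NVQNQVNQ.

8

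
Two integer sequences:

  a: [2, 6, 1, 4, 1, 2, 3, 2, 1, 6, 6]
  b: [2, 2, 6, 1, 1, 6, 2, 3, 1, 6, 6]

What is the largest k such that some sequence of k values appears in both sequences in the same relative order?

9

Match 2 [1,2], 6 [2,3], 1 [3,4], 1 [5,5], 2 [6,7], 3 [7,8], 1 [9,9], 6 [10,10], 6 [11,11] — 9 values in the same relative order in both. The LCS DP gives dp[11][11] = 9, so this is optimal.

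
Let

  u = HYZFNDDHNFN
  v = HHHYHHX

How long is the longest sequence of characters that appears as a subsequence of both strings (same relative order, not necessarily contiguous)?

3

Let dp[i][j] be the LCS length of the first i characters of u and the first j characters of v. dp[i][j] = dp[i-1][j-1]+1 when the i-th and j-th characters match, else max(dp[i-1][j], dp[i][j-1]).
    ·  H  H  H  Y  H  H  X
 ·  0  0  0  0  0  0  0  0
 H  0  1  1  1  1  1  1  1
 Y  0  1  1  1  2  2  2  2
 Z  0  1  1  1  2  2  2  2
 F  0  1  1  1  2  2  2  2
 N  0  1  1  1  2  2  2  2
 D  0  1  1  1  2  2  2  2
 D  0  1  1  1  2  2  2  2
 H  0  1  2  2  2  3  3  3
 N  0  1  2  2  2  3  3  3
 F  0  1  2  2  2  3  3  3
 N  0  1  2  2  2  3  3  3
dp[11][7] = 3. One LCS (by backtracking along matches): HYH.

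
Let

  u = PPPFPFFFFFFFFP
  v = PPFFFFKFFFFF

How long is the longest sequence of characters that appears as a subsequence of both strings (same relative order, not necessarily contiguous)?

Match P at u[2]=v[1]; then P at u[3]=v[2]; then F at u[4]=v[3]; then F at u[6]=v[4]; then F at u[7]=v[5]; then F at u[8]=v[6]; then F at u[9]=v[8]; then F at u[10]=v[9]; then F at u[11]=v[10]; then F at u[12]=v[11]; then F at u[13]=v[12] — 11 characters in the same relative order in both. dp[14][12] = 11 confirms this is the maximum.

11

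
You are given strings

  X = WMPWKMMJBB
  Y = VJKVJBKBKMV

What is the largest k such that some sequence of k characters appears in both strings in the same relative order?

Match K at X[5]=Y[3], J at X[8]=Y[5], B at X[9]=Y[6], B at X[10]=Y[8] — 4 characters in the same relative order in both. Since dp[10][11] = 4, nothing longer is possible.

4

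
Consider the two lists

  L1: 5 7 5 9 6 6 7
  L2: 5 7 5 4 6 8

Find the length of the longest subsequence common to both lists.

4

Let dp[i][j] be the LCS length of the first i values of L1 and the first j values of L2. dp[i][j] = dp[i-1][j-1]+1 when the i-th and j-th values match, else max(dp[i-1][j], dp[i][j-1]).
    ·  5  7  5  4  6  8
 ·  0  0  0  0  0  0  0
 5  0  1  1  1  1  1  1
 7  0  1  2  2  2  2  2
 5  0  1  2  3  3  3  3
 9  0  1  2  3  3  3  3
 6  0  1  2  3  3  4  4
 6  0  1  2  3  3  4  4
 7  0  1  2  3  3  4  4
dp[7][6] = 4. One LCS (by backtracking along matches): 5, 7, 5, 6.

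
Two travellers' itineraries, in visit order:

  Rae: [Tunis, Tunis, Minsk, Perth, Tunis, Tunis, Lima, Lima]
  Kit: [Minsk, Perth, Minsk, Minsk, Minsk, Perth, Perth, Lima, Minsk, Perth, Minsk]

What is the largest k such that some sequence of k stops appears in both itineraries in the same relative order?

One common subsequence of length 3: Minsk (Rae #3, Kit #5), Perth (Rae #4, Kit #7), Lima (Rae #7, Kit #8), and the DP table's final entry dp[8][11] is also 3, so no common subsequence is longer.

3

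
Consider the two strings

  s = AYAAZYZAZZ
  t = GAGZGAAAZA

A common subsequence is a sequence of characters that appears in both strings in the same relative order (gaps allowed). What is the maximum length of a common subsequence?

5

Let dp[i][j] be the LCS length of the first i characters of s and the first j characters of t. dp[i][j] = dp[i-1][j-1]+1 when the i-th and j-th characters match, else max(dp[i-1][j], dp[i][j-1]).
    ·  G  A  G  Z  G  A  A  A  Z  A
 ·  0  0  0  0  0  0  0  0  0  0  0
 A  0  0  1  1  1  1  1  1  1  1  1
 Y  0  0  1  1  1  1  1  1  1  1  1
 A  0  0  1  1  1  1  2  2  2  2  2
 A  0  0  1  1  1  1  2  3  3  3  3
 Z  0  0  1  1  2  2  2  3  3  4  4
 Y  0  0  1  1  2  2  2  3  3  4  4
 Z  0  0  1  1  2  2  2  3  3  4  4
 A  0  0  1  1  2  2  3  3  4  4  5
 Z  0  0  1  1  2  2  3  3  4  5  5
 Z  0  0  1  1  2  2  3  3  4  5  5
dp[10][10] = 5. One LCS (by backtracking along matches): AAAZA.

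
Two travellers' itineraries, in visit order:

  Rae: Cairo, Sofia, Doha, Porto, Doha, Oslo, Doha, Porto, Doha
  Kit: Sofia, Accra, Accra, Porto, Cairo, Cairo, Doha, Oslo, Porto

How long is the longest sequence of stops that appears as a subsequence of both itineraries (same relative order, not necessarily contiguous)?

One common subsequence of length 5: Sofia [2,1], then Porto [4,4], then Doha [5,7], then Oslo [6,8], then Porto [8,9], and the DP table's final entry dp[9][9] is also 5, so no common subsequence is longer.

5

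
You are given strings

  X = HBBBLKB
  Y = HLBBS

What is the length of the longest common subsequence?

3

Let dp[i][j] be the LCS length of the first i characters of X and the first j characters of Y. dp[i][j] = dp[i-1][j-1]+1 when the i-th and j-th characters match, else max(dp[i-1][j], dp[i][j-1]).
    ·  H  L  B  B  S
 ·  0  0  0  0  0  0
 H  0  1  1  1  1  1
 B  0  1  1  2  2  2
 B  0  1  1  2  3  3
 B  0  1  1  2  3  3
 L  0  1  2  2  3  3
 K  0  1  2  2  3  3
 B  0  1  2  3  3  3
dp[7][5] = 3. One LCS (by backtracking along matches): HBB.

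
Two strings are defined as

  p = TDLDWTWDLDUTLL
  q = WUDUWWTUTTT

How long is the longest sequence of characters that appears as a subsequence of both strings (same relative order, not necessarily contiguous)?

5

Taking D [2,3], W [5,6], T [6,7], U [11,8], T [12,11] gives a common subsequence of length 5, and the DP table's final entry dp[14][11] is also 5, so no common subsequence is longer.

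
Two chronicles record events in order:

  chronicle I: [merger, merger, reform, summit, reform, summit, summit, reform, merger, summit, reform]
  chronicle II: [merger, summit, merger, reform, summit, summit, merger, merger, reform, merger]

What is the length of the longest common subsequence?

Taking merger at chronicle I[1]=chronicle II[1]; then merger at chronicle I[2]=chronicle II[3]; then reform at chronicle I[3]=chronicle II[4]; then summit at chronicle I[4]=chronicle II[5]; then summit at chronicle I[6]=chronicle II[6]; then reform at chronicle I[8]=chronicle II[9]; then merger at chronicle I[9]=chronicle II[10] gives a common subsequence of length 7. The LCS DP gives dp[11][10] = 7, so this is optimal.

7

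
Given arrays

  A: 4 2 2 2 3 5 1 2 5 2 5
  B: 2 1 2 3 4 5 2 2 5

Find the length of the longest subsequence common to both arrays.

7

Taking 2 at A[2]=B[1], 2 at A[4]=B[3], 3 at A[5]=B[4], 5 at A[6]=B[6], 2 at A[8]=B[7], 2 at A[10]=B[8], 5 at A[11]=B[9] gives a common subsequence of length 7. Since dp[11][9] = 7, nothing longer is possible.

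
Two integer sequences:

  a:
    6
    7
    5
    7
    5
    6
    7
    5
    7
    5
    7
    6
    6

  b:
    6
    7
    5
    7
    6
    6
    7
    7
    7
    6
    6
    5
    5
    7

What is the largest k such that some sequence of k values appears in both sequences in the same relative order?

Match 6 [1,1]; then 7 [2,2]; then 5 [3,3]; then 7 [4,4]; then 6 [6,6]; then 7 [7,7]; then 7 [9,8]; then 7 [11,9]; then 6 [12,10]; then 6 [13,11] — 10 values in the same relative order in both. dp[13][14] = 10 confirms this is the maximum.

10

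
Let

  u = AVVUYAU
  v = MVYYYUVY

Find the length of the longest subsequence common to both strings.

Pick V (u #2, v #2) → V (u #3, v #7) → Y (u #5, v #8); all 3 characters appear in both, in order, and the DP table's final entry dp[7][8] is also 3, so no common subsequence is longer.

3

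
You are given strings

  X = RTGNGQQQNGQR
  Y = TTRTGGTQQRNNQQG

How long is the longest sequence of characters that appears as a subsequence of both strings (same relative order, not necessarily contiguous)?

One common subsequence of length 8: R at X[1]=Y[3], then T at X[2]=Y[4], then G at X[3]=Y[5], then G at X[5]=Y[6], then Q at X[6]=Y[9], then Q at X[7]=Y[13], then Q at X[8]=Y[14], then G at X[10]=Y[15], and the DP table's final entry dp[12][15] is also 8, so no common subsequence is longer.

8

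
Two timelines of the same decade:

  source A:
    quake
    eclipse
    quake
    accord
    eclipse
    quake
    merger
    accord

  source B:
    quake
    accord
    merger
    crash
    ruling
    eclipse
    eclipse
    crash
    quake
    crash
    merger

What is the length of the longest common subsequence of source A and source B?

One common subsequence of length 5: quake [1,1], then eclipse [2,6], then eclipse [5,7], then quake [6,9], then merger [7,11], and the DP table's final entry dp[8][11] is also 5, so no common subsequence is longer.

5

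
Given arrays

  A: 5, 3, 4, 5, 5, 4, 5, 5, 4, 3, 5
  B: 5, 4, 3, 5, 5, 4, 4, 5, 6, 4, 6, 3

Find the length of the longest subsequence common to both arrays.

Let dp[i][j] be the LCS length of the first i values of A and the first j values of B. dp[i][j] = dp[i-1][j-1]+1 when the i-th and j-th values match, else max(dp[i-1][j], dp[i][j-1]).
    ·  5  4  3  5  5  4  4  5  6  4  6  3
 ·  0  0  0  0  0  0  0  0  0  0  0  0  0
 5  0  1  1  1  1  1  1  1  1  1  1  1  1
 3  0  1  1  2  2  2  2  2  2  2  2  2  2
 4  0  1  2  2  2  2  3  3  3  3  3  3  3
 5  0  1  2  2  3  3  3  3  4  4  4  4  4
 5  0  1  2  2  3  4  4  4  4  4  4  4  4
 4  0  1  2  2  3  4  5  5  5  5  5  5  5
 5  0  1  2  2  3  4  5  5  6  6  6  6  6
 5  0  1  2  2  3  4  5  5  6  6  6  6  6
 4  0  1  2  2  3  4  5  6  6  6  7  7  7
 3  0  1  2  3  3  4  5  6  6  6  7  7  8
 5  0  1  2  3  4  4  5  6  7  7  7  7  8
dp[11][12] = 8. One LCS (by backtracking along matches): 5, 3, 5, 5, 4, 5, 4, 3.

8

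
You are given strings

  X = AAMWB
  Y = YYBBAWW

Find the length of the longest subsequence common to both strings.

2

Pick A (X #1, Y #5), then W (X #4, Y #7); all 2 characters appear in both, in order. The LCS DP gives dp[5][7] = 2, so this is optimal.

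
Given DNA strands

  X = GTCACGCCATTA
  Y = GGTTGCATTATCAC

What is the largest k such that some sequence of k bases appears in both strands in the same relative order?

8

Match G (X #1, Y #2), T (X #2, Y #4), G (X #6, Y #5), C (X #8, Y #6), A (X #9, Y #7), T (X #10, Y #9), T (X #11, Y #11), A (X #12, Y #13) — 8 bases in the same relative order in both. dp[12][14] = 8 confirms this is the maximum.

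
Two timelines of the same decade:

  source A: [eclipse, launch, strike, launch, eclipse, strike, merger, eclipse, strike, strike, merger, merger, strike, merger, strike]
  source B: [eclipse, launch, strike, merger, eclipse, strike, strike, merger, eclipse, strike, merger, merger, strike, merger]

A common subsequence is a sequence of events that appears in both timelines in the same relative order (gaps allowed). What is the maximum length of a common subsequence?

12

One common subsequence of length 12: eclipse at source A[1]=source B[1], launch at source A[2]=source B[2], strike at source A[3]=source B[3], eclipse at source A[5]=source B[5], strike at source A[6]=source B[7], merger at source A[7]=source B[8], eclipse at source A[8]=source B[9], strike at source A[10]=source B[10], merger at source A[11]=source B[11], merger at source A[12]=source B[12], strike at source A[13]=source B[13], merger at source A[14]=source B[14]. The LCS DP gives dp[15][14] = 12, so this is optimal.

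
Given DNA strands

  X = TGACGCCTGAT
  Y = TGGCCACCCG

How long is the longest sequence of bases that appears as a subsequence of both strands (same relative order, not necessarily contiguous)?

Let dp[i][j] be the LCS length of the first i bases of X and the first j bases of Y. dp[i][j] = dp[i-1][j-1]+1 when the i-th and j-th bases match, else max(dp[i-1][j], dp[i][j-1]).
    ·  T  G  G  C  C  A  C  C  C  G
 ·  0  0  0  0  0  0  0  0  0  0  0
 T  0  1  1  1  1  1  1  1  1  1  1
 G  0  1  2  2  2  2  2  2  2  2  2
 A  0  1  2  2  2  2  3  3  3  3  3
 C  0  1  2  2  3  3  3  4  4  4  4
 G  0  1  2  3  3  3  3  4  4  4  5
 C  0  1  2  3  4  4  4  4  5  5  5
 C  0  1  2  3  4  5  5  5  5  6  6
 T  0  1  2  3  4  5  5  5  5  6  6
 G  0  1  2  3  4  5  5  5  5  6  7
 A  0  1  2  3  4  5  6  6  6  6  7
 T  0  1  2  3  4  5  6  6  6  6  7
dp[11][10] = 7. One LCS (by backtracking along matches): TGACCCG.

7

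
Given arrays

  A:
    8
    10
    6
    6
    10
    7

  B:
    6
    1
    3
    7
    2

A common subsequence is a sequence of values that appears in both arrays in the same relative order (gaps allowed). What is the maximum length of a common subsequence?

Let dp[i][j] be the LCS length of the first i values of A and the first j values of B. dp[i][j] = dp[i-1][j-1]+1 when the i-th and j-th values match, else max(dp[i-1][j], dp[i][j-1]).
    ·  6  1  3  7  2
 ·  0  0  0  0  0  0
 8  0  0  0  0  0  0
10  0  0  0  0  0  0
 6  0  1  1  1  1  1
 6  0  1  1  1  1  1
10  0  1  1  1  1  1
 7  0  1  1  1  2  2
dp[6][5] = 2. One LCS (by backtracking along matches): 6, 7.

2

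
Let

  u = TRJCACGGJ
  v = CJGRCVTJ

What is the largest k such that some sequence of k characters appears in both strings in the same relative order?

Taking R at u[2]=v[4] → C at u[4]=v[5] → J at u[9]=v[8] gives a common subsequence of length 3. dp[9][8] = 3 confirms this is the maximum.

3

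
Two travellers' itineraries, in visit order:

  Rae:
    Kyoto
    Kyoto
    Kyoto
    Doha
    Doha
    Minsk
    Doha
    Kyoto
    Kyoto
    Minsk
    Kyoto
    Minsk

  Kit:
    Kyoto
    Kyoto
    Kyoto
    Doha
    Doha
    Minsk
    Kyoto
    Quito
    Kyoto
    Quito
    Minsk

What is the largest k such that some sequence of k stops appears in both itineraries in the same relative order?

9

Taking Kyoto at Rae[1]=Kit[1], Kyoto at Rae[2]=Kit[2], Kyoto at Rae[3]=Kit[3], Doha at Rae[4]=Kit[4], Doha at Rae[5]=Kit[5], Minsk at Rae[6]=Kit[6], Kyoto at Rae[8]=Kit[7], Kyoto at Rae[9]=Kit[9], Minsk at Rae[12]=Kit[11] gives a common subsequence of length 9. dp[12][11] = 9 confirms this is the maximum.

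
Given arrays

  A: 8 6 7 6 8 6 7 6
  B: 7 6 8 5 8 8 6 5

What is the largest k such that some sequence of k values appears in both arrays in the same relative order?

Let dp[i][j] be the LCS length of the first i values of A and the first j values of B. dp[i][j] = dp[i-1][j-1]+1 when the i-th and j-th values match, else max(dp[i-1][j], dp[i][j-1]).
    ·  7  6  8  5  8  8  6  5
 ·  0  0  0  0  0  0  0  0  0
 8  0  0  0  1  1  1  1  1  1
 6  0  0  1  1  1  1  1  2  2
 7  0  1  1  1  1  1  1  2  2
 6  0  1  2  2  2  2  2  2  2
 8  0  1  2  3  3  3  3  3  3
 6  0  1  2  3  3  3  3  4  4
 7  0  1  2  3  3  3  3  4  4
 6  0  1  2  3  3  3  3  4  4
dp[8][8] = 4. One LCS (by backtracking along matches): 7, 6, 8, 6.

4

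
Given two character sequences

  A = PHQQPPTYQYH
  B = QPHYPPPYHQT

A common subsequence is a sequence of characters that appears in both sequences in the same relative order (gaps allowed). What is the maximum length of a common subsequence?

6

Let dp[i][j] be the LCS length of the first i characters of A and the first j characters of B. dp[i][j] = dp[i-1][j-1]+1 when the i-th and j-th characters match, else max(dp[i-1][j], dp[i][j-1]).
    ·  Q  P  H  Y  P  P  P  Y  H  Q  T
 ·  0  0  0  0  0  0  0  0  0  0  0  0
 P  0  0  1  1  1  1  1  1  1  1  1  1
 H  0  0  1  2  2  2  2  2  2  2  2  2
 Q  0  1  1  2  2  2  2  2  2  2  3  3
 Q  0  1  1  2  2  2  2  2  2  2  3  3
 P  0  1  2  2  2  3  3  3  3  3  3  3
 P  0  1  2  2  2  3  4  4  4  4  4  4
 T  0  1  2  2  2  3  4  4  4  4  4  5
 Y  0  1  2  2  3  3  4  4  5  5  5  5
 Q  0  1  2  2  3  3  4  4  5  5  6  6
 Y  0  1  2  2  3  3  4  4  5  5  6  6
 H  0  1  2  3  3  3  4  4  5  6  6  6
dp[11][11] = 6. One LCS (by backtracking along matches): PHPPYQ.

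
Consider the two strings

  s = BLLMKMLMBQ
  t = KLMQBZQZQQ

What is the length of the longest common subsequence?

Pick K at s[5]=t[1]; then L at s[7]=t[2]; then M at s[8]=t[3]; then B at s[9]=t[5]; then Q at s[10]=t[10]; all 5 characters appear in both, in order. Since dp[10][10] = 5, nothing longer is possible.

5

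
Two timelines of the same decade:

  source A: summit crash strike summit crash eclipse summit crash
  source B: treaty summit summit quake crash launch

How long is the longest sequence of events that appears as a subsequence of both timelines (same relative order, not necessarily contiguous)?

Match summit at source A[1]=source B[2] → summit at source A[4]=source B[3] → crash at source A[5]=source B[5] — 3 events in the same relative order in both. dp[8][6] = 3 confirms this is the maximum.

3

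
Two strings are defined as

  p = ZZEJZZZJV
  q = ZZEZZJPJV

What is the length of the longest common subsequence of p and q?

Taking Z [1,1], then Z [2,2], then E [3,3], then Z [5,4], then Z [6,5], then J [8,8], then V [9,9] gives a common subsequence of length 7. The LCS DP gives dp[9][9] = 7, so this is optimal.

7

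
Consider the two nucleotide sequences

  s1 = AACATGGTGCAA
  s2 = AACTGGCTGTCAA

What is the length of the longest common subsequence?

11

Match A at s1[1]=s2[1]; then A at s1[2]=s2[2]; then C at s1[3]=s2[3]; then T at s1[5]=s2[4]; then G at s1[6]=s2[5]; then G at s1[7]=s2[6]; then T at s1[8]=s2[8]; then G at s1[9]=s2[9]; then C at s1[10]=s2[11]; then A at s1[11]=s2[12]; then A at s1[12]=s2[13] — 11 bases in the same relative order in both. Since dp[12][13] = 11, nothing longer is possible.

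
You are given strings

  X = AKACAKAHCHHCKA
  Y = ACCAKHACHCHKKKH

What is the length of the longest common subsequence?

9

Match A [1,1] → C [4,3] → A [5,4] → K [6,5] → A [7,7] → H [8,9] → C [9,10] → H [10,11] → H [11,15] — 9 characters in the same relative order in both. The LCS DP gives dp[14][15] = 9, so this is optimal.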